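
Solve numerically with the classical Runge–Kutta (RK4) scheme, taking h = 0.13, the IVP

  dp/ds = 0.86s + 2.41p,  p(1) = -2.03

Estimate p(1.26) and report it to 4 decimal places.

RK4: k1 = f(s_n, p_n); k2 = f(s_n + h/2, p_n + (h/2)·k1); k3 = f(s_n + h/2, p_n + (h/2)·k2); k4 = f(s_n + h, p_n + h·k3); p_{n+1} = p_n + (h/6)·(k1 + 2k2 + 2k3 + k4).
s=1.000000, p=-2.030000:
  k1 = f(1.000000, -2.030000) = -4.032300
  k2 = f(1.065000, -2.292099) = -4.608060
  k3 = f(1.065000, -2.329524) = -4.698253
  k4 = f(1.130000, -2.640773) = -5.392463
  p ← -2.030000 + (0.13/6)·(k1 + 2k2 + 2k3 + k4) = -2.637477
s=1.130000, p=-2.637477:
  k1 = f(1.130000, -2.637477) = -5.384519
  k2 = f(1.195000, -2.987470) = -6.172104
  k3 = f(1.195000, -3.038663) = -6.295479
  k4 = f(1.260000, -3.455889) = -7.245092
  p ← -2.637477 + (0.13/6)·(k1 + 2k2 + 2k3 + k4) = -3.451380
p(1.26) ≈ -3.4514

-3.4514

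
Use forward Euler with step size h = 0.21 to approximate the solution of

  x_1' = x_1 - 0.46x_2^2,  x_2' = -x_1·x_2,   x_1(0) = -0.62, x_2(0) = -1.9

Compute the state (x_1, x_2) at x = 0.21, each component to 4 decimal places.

Euler on (x_1,x_2): x_1_{n+1} = x_1_n + h·x_1', x_2_{n+1} = x_2_n + h·x_2'.
0.000000: (-0.620000, -1.900000); f=(-2.280600, -1.178000) → (-1.098926, -2.147380)
(x_1(0.21), x_2(0.21)) ≈ (-1.0989, -2.1474)

-1.0989, -2.1474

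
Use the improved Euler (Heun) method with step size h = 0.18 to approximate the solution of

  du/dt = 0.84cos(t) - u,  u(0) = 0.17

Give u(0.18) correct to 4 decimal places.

0.2785

Heun: k1 = f(t_n, u_n); k2 = f(t_n + h, u_n + h·k1); u_{n+1} = u_n + (h/2)·(k1 + k2).
t=0.000000, u=0.170000:
  k1 = f(0.000000, 0.170000) = 0.670000
  k2 = f(0.180000, 0.290600) = 0.535829
  u ← 0.170000 + (0.18/2)·(0.670000 + 0.535829) = 0.278525
u(0.18) ≈ 0.2785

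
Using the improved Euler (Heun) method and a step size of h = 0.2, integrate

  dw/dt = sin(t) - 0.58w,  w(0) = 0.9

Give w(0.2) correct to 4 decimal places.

Heun: k1 = f(t_n, w_n); k2 = f(t_n + h, w_n + h·k1); w_{n+1} = w_n + (h/2)·(k1 + k2).
t=0.000000, w=0.900000:
  k1 = f(0.000000, 0.900000) = -0.522000
  k2 = f(0.200000, 0.795600) = -0.262779
  w ← 0.900000 + (0.2/2)·(-0.522000 + (-0.262779)) = 0.821522
w(0.2) ≈ 0.8215

0.8215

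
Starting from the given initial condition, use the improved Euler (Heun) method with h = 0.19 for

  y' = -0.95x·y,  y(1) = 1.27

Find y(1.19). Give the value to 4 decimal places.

Heun: k1 = f(x_n, y_n); k2 = f(x_n + h, y_n + h·k1); y_{n+1} = y_n + (h/2)·(k1 + k2).
x=1.000000, y=1.270000:
  k1 = f(1.000000, 1.270000) = -1.206500
  k2 = f(1.190000, 1.040765) = -1.176585
  y ← 1.270000 + (0.19/2)·(-1.206500 + (-1.176585)) = 1.043607
y(1.19) ≈ 1.0436

1.0436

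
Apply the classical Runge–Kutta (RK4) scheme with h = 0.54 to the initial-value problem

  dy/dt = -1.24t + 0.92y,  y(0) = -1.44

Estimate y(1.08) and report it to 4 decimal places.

RK4: k1 = f(t_n, y_n); k2 = f(t_n + h/2, y_n + (h/2)·k1); k3 = f(t_n + h/2, y_n + (h/2)·k2); k4 = f(t_n + h, y_n + h·k3); y_{n+1} = y_n + (h/6)·(k1 + 2k2 + 2k3 + k4).
t=0.000000, y=-1.440000:
  k1 = f(0.000000, -1.440000) = -1.324800
  k2 = f(0.270000, -1.797696) = -1.988680
  k3 = f(0.270000, -1.976944) = -2.153588
  k4 = f(0.540000, -2.602938) = -3.064303
  y ← -1.440000 + (0.54/6)·(k1 + 2k2 + 2k3 + k4) = -2.580628
t=0.540000, y=-2.580628:
  k1 = f(0.540000, -2.580628) = -3.043777
  k2 = f(0.810000, -3.402447) = -4.134652
  k3 = f(0.810000, -3.696984) = -4.405625
  k4 = f(1.080000, -4.959665) = -5.902092
  y ← -2.580628 + (0.54/6)·(k1 + 2k2 + 2k3 + k4) = -4.923006
y(1.08) ≈ -4.9230

-4.9230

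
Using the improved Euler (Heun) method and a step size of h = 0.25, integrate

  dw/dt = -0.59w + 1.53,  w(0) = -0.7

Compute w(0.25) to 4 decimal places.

-0.2501

Heun: k1 = f(t_n, w_n); k2 = f(t_n + h, w_n + h·k1); w_{n+1} = w_n + (h/2)·(k1 + k2).
t=0.000000, w=-0.700000:
  k1 = f(0.000000, -0.700000) = 1.943000
  k2 = f(0.250000, -0.214250) = 1.656408
  w ← -0.700000 + (0.25/2)·(1.943000 + 1.656408) = -0.250074
w(0.25) ≈ -0.2501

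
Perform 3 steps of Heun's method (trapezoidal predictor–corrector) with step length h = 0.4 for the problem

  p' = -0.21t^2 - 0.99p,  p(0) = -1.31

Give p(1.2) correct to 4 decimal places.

Heun: k1 = f(t_n, p_n); k2 = f(t_n + h, p_n + h·k1); p_{n+1} = p_n + (h/2)·(k1 + k2).
t=0.000000, p=-1.310000:
  k1 = f(0.000000, -1.310000) = 1.296900
  k2 = f(0.400000, -0.791240) = 0.749728
  p ← -1.310000 + (0.4/2)·(1.296900 + 0.749728) = -0.900674
t=0.400000, p=-0.900674:
  k1 = f(0.400000, -0.900674) = 0.858068
  k2 = f(0.800000, -0.557447) = 0.417473
  p ← -0.900674 + (0.4/2)·(0.858068 + 0.417473) = -0.645566
t=0.800000, p=-0.645566:
  k1 = f(0.800000, -0.645566) = 0.504711
  k2 = f(1.200000, -0.443682) = 0.136845
  p ← -0.645566 + (0.4/2)·(0.504711 + 0.136845) = -0.517255
p(1.2) ≈ -0.5173

-0.5173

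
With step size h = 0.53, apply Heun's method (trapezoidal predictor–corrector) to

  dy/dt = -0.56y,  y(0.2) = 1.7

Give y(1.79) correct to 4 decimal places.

Heun: k1 = f(t_n, y_n); k2 = f(t_n + h, y_n + h·k1); y_{n+1} = y_n + (h/2)·(k1 + k2).
t=0.200000, y=1.700000:
  k1 = f(0.200000, 1.700000) = -0.952000
  k2 = f(0.730000, 1.195440) = -0.669446
  y ← 1.700000 + (0.53/2)·(-0.952000 + (-0.669446)) = 1.270317
t=0.730000, y=1.270317:
  k1 = f(0.730000, 1.270317) = -0.711377
  k2 = f(1.260000, 0.893287) = -0.500241
  y ← 1.270317 + (0.53/2)·(-0.711377 + (-0.500241)) = 0.949238
t=1.260000, y=0.949238:
  k1 = f(1.260000, 0.949238) = -0.531573
  k2 = f(1.790000, 0.667504) = -0.373802
  y ← 0.949238 + (0.53/2)·(-0.531573 + (-0.373802)) = 0.709313
y(1.79) ≈ 0.7093

0.7093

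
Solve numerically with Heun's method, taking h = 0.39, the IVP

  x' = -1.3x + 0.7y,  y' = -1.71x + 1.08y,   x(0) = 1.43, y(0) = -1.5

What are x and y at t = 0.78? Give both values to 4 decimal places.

Heun on (x,y): k1 = f(t_n, state_n); k2 = f(t_n + h, state_n + h·k1); state_{n+1} = state_n + (h/2)·(k1 + k2).
0.000000: (1.430000, -1.500000)
  k1 = (-2.909000, -4.065300)
  predictor → (0.295490, -3.085467)
  k2 = (-2.543964, -3.837592)
  → (0.366672, -3.041064)
0.390000: (0.366672, -3.041064)
  k1 = (-2.605418, -3.911358)
  predictor → (-0.649441, -4.566494)
  k2 = (-2.352272, -3.821269)
  → (-0.600078, -4.548926)
(x(0.78), y(0.78)) ≈ (-0.6001, -4.5489)

-0.6001, -4.5489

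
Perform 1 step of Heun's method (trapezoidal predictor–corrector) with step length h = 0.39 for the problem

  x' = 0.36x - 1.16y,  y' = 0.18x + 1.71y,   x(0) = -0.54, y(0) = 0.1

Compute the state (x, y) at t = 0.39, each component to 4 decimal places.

Heun on (x,y): k1 = f(t_n, state_n); k2 = f(t_n + h, state_n + h·k1); state_{n+1} = state_n + (h/2)·(k1 + k2).
0.000000: (-0.540000, 0.100000)
  k1 = (-0.310400, 0.073800)
  predictor → (-0.661056, 0.128782)
  k2 = (-0.387367, 0.101227)
  → (-0.676065, 0.134130)
(x(0.39), y(0.39)) ≈ (-0.6761, 0.1341)

-0.6761, 0.1341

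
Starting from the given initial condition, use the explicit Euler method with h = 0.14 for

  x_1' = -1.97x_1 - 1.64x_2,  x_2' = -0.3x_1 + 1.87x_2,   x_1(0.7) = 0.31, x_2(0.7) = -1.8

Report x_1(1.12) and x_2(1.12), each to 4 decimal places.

1.3822, -3.7121

Euler on (x_1,x_2): x_1_{n+1} = x_1_n + h·x_1', x_2_{n+1} = x_2_n + h·x_2'.
0.700000: (0.310000, -1.800000); f=(2.341300, -3.459000) → (0.637782, -2.284260)
0.840000: (0.637782, -2.284260); f=(2.489756, -4.462901) → (0.986348, -2.909066)
0.980000: (0.986348, -2.909066); f=(2.827763, -5.735858) → (1.382235, -3.712086)
(x_1(1.12), x_2(1.12)) ≈ (1.3822, -3.7121)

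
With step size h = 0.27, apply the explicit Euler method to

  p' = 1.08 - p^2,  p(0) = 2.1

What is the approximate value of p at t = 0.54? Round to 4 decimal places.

Euler: p_{n+1} = p_n + h·f(t_n, p_n).
t=0.000000, p=2.100000: f=-3.330000 → p ← 2.100000 + 0.27·(-3.330000) = 1.200900
t=0.270000, p=1.200900: f=-0.362161 → p ← 1.200900 + 0.27·(-0.362161) = 1.103117
p(0.54) ≈ 1.1031

1.1031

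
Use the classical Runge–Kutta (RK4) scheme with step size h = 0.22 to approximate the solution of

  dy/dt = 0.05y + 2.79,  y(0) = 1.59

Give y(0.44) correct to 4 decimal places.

2.8666

RK4: k1 = f(t_n, y_n); k2 = f(t_n + h/2, y_n + (h/2)·k1); k3 = f(t_n + h/2, y_n + (h/2)·k2); k4 = f(t_n + h, y_n + h·k3); y_{n+1} = y_n + (h/6)·(k1 + 2k2 + 2k3 + k4).
t=0.000000, y=1.590000:
  k1 = f(0.000000, 1.590000) = 2.869500
  k2 = f(0.110000, 1.905645) = 2.885282
  k3 = f(0.110000, 1.907381) = 2.885369
  k4 = f(0.220000, 2.224781) = 2.901239
  y ← 1.590000 + (0.22/6)·(k1 + 2k2 + 2k3 + k4) = 2.224775
t=0.220000, y=2.224775:
  k1 = f(0.220000, 2.224775) = 2.901239
  k2 = f(0.330000, 2.543911) = 2.917196
  k3 = f(0.330000, 2.545666) = 2.917283
  k4 = f(0.440000, 2.866577) = 2.933329
  y ← 2.224775 + (0.22/6)·(k1 + 2k2 + 2k3 + k4) = 2.866571
y(0.44) ≈ 2.8666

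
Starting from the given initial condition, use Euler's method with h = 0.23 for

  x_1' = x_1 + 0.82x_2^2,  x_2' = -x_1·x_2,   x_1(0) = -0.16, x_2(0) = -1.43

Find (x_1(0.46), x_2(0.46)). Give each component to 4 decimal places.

Euler on (x_1,x_2): x_1_{n+1} = x_1_n + h·x_1', x_2_{n+1} = x_2_n + h·x_2'.
0.000000: (-0.160000, -1.430000); f=(1.516818, -0.228800) → (0.188868, -1.482624)
0.230000: (0.188868, -1.482624); f=(1.991371, 0.280020) → (0.646883, -1.418219)
(x_1(0.46), x_2(0.46)) ≈ (0.6469, -1.4182)

0.6469, -1.4182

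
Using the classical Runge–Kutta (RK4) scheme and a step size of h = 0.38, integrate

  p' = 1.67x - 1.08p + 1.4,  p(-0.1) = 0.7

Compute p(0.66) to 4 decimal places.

RK4: k1 = f(x_n, p_n); k2 = f(x_n + h/2, p_n + (h/2)·k1); k3 = f(x_n + h/2, p_n + (h/2)·k2); k4 = f(x_n + h, p_n + h·k3); p_{n+1} = p_n + (h/6)·(k1 + 2k2 + 2k3 + k4).
x=-0.100000, p=0.700000:
  k1 = f(-0.100000, 0.700000) = 0.477000
  k2 = f(0.090000, 0.790630) = 0.696420
  k3 = f(0.090000, 0.832320) = 0.651395
  k4 = f(0.280000, 0.947530) = 0.844268
  p ← 0.700000 + (0.38/6)·(k1 + 2k2 + 2k3 + k4) = 0.954403
x=0.280000, p=0.954403:
  k1 = f(0.280000, 0.954403) = 0.836844
  k2 = f(0.470000, 1.113404) = 0.982424
  k3 = f(0.470000, 1.141064) = 0.952551
  k4 = f(0.660000, 1.316373) = 1.080517
  p ← 0.954403 + (0.38/6)·(k1 + 2k2 + 2k3 + k4) = 1.320933
p(0.66) ≈ 1.3209

1.3209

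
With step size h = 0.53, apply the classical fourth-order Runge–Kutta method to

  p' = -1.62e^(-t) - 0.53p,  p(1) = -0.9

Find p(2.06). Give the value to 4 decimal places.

-0.7968

RK4: k1 = f(t_n, p_n); k2 = f(t_n + h/2, p_n + (h/2)·k1); k3 = f(t_n + h/2, p_n + (h/2)·k2); k4 = f(t_n + h, p_n + h·k3); p_{n+1} = p_n + (h/6)·(k1 + 2k2 + 2k3 + k4).
t=1.000000, p=-0.900000:
  k1 = f(1.000000, -0.900000) = -0.118965
  k2 = f(1.265000, -0.931526) = 0.036481
  k3 = f(1.265000, -0.890333) = 0.014649
  k4 = f(1.530000, -0.892236) = 0.122097
  p ← -0.900000 + (0.53/6)·(k1 + 2k2 + 2k3 + k4) = -0.890690
t=1.530000, p=-0.890690:
  k1 = f(1.530000, -0.890690) = 0.121278
  k2 = f(1.795000, -0.858552) = 0.185906
  k3 = f(1.795000, -0.841425) = 0.176829
  k4 = f(2.060000, -0.796971) = 0.215919
  p ← -0.890690 + (0.53/6)·(k1 + 2k2 + 2k3 + k4) = -0.796821
p(2.06) ≈ -0.7968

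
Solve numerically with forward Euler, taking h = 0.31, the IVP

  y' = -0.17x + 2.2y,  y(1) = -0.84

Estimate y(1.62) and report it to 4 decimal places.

Euler: y_{n+1} = y_n + h·f(x_n, y_n).
x=1.000000, y=-0.840000: f=-2.018000 → y ← -0.840000 + 0.31·(-2.018000) = -1.465580
x=1.310000, y=-1.465580: f=-3.446976 → y ← -1.465580 + 0.31·(-3.446976) = -2.534143
y(1.62) ≈ -2.5341

-2.5341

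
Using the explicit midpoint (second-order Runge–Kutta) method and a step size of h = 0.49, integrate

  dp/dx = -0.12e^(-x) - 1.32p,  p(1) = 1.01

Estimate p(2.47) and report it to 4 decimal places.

0.1693

Midpoint: k1 = f(x_n, p_n); k2 = f(x_n + h/2, p_n + (h/2)·k1); p_{n+1} = p_n + h·k2.
x=1.000000, p=1.010000:
  k1 = f(1.000000, 1.010000) = -1.377346
  k2 = f(1.245000, 0.672550) = -0.922319
  p ← 1.010000 + 0.49·(-0.922319) = 0.558064
x=1.490000, p=0.558064:
  k1 = f(1.490000, 0.558064) = -0.763689
  k2 = f(1.735000, 0.370960) = -0.510835
  p ← 0.558064 + 0.49·(-0.510835) = 0.307754
x=1.980000, p=0.307754:
  k1 = f(1.980000, 0.307754) = -0.422804
  k2 = f(2.225000, 0.204167) = -0.282469
  p ← 0.307754 + 0.49·(-0.282469) = 0.169345
p(2.47) ≈ 0.1693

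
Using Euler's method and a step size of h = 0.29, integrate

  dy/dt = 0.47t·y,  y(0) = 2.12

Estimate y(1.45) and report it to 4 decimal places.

3.0806

Euler: y_{n+1} = y_n + h·f(t_n, y_n).
t=0.000000, y=2.120000: f=0.000000 → y ← 2.120000 + 0.29·0.000000 = 2.120000
t=0.290000, y=2.120000: f=0.288956 → y ← 2.120000 + 0.29·0.288956 = 2.203797
t=0.580000, y=2.203797: f=0.600755 → y ← 2.203797 + 0.29·0.600755 = 2.378016
t=0.870000, y=2.378016: f=0.972371 → y ← 2.378016 + 0.29·0.972371 = 2.660004
t=1.160000, y=2.660004: f=1.450234 → y ← 2.660004 + 0.29·1.450234 = 3.080572
y(1.45) ≈ 3.0806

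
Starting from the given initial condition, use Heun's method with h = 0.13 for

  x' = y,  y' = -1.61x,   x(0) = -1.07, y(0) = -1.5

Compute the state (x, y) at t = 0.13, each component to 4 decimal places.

Heun on (x,y): k1 = f(t_n, state_n); k2 = f(t_n + h, state_n + h·k1); state_{n+1} = state_n + (h/2)·(k1 + k2).
0.000000: (-1.070000, -1.500000)
  k1 = (-1.500000, 1.722700)
  predictor → (-1.265000, -1.276049)
  k2 = (-1.276049, 2.036650)
  → (-1.250443, -1.255642)
(x(0.13), y(0.13)) ≈ (-1.2504, -1.2556)

-1.2504, -1.2556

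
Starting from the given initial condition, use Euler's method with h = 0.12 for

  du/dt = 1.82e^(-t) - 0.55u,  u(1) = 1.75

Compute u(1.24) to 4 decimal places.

Euler: u_{n+1} = u_n + h·f(t_n, u_n).
t=1.000000, u=1.750000: f=-0.292959 → u ← 1.750000 + 0.12·(-0.292959) = 1.714845
t=1.120000, u=1.714845: f=-0.349335 → u ← 1.714845 + 0.12·(-0.349335) = 1.672925
u(1.24) ≈ 1.6729

1.6729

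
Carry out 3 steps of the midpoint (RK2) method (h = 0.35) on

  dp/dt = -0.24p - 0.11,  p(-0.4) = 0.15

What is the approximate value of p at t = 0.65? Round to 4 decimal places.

Midpoint: k1 = f(t_n, p_n); k2 = f(t_n + h/2, p_n + (h/2)·k1); p_{n+1} = p_n + h·k2.
t=-0.400000, p=0.150000:
  k1 = f(-0.400000, 0.150000) = -0.146000
  k2 = f(-0.225000, 0.124450) = -0.139868
  p ← 0.150000 + 0.35·(-0.139868) = 0.101046
t=-0.050000, p=0.101046:
  k1 = f(-0.050000, 0.101046) = -0.134251
  k2 = f(0.125000, 0.077552) = -0.128613
  p ← 0.101046 + 0.35·(-0.128613) = 0.056032
t=0.300000, p=0.056032:
  k1 = f(0.300000, 0.056032) = -0.123448
  k2 = f(0.475000, 0.034428) = -0.118263
  p ← 0.056032 + 0.35·(-0.118263) = 0.014640
p(0.65) ≈ 0.0146

0.0146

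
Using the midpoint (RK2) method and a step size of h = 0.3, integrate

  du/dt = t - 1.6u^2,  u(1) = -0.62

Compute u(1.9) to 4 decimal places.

Midpoint: k1 = f(t_n, u_n); k2 = f(t_n + h/2, u_n + (h/2)·k1); u_{n+1} = u_n + h·k2.
t=1.000000, u=-0.620000:
  k1 = f(1.000000, -0.620000) = 0.384960
  k2 = f(1.150000, -0.562256) = 0.644189
  u ← -0.620000 + 0.3·0.644189 = -0.426743
t=1.300000, u=-0.426743:
  k1 = f(1.300000, -0.426743) = 1.008624
  k2 = f(1.450000, -0.275450) = 1.328604
  u ← -0.426743 + 0.3·1.328604 = -0.028162
t=1.600000, u=-0.028162:
  k1 = f(1.600000, -0.028162) = 1.598731
  k2 = f(1.750000, 0.211648) = 1.678328
  u ← -0.028162 + 0.3·1.678328 = 0.475336
u(1.9) ≈ 0.4753

0.4753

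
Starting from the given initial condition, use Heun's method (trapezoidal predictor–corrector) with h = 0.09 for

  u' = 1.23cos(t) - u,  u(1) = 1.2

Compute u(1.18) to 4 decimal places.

Heun: k1 = f(t_n, u_n); k2 = f(t_n + h, u_n + h·k1); u_{n+1} = u_n + (h/2)·(k1 + k2).
t=1.000000, u=1.200000:
  k1 = f(1.000000, 1.200000) = -0.535428
  k2 = f(1.090000, 1.151811) = -0.582954
  u ← 1.200000 + (0.09/2)·(-0.535428 + (-0.582954)) = 1.149673
t=1.090000, u=1.149673:
  k1 = f(1.090000, 1.149673) = -0.580816
  k2 = f(1.180000, 1.097399) = -0.628862
  u ← 1.149673 + (0.09/2)·(-0.580816 + (-0.628862)) = 1.095237
u(1.18) ≈ 1.0952

1.0952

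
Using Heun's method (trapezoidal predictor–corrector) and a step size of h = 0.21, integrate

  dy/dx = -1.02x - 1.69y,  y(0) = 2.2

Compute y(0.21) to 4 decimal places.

1.5353

Heun: k1 = f(x_n, y_n); k2 = f(x_n + h, y_n + h·k1); y_{n+1} = y_n + (h/2)·(k1 + k2).
x=0.000000, y=2.200000:
  k1 = f(0.000000, 2.200000) = -3.718000
  k2 = f(0.210000, 1.419220) = -2.612682
  y ← 2.200000 + (0.21/2)·(-3.718000 + (-2.612682)) = 1.535278
y(0.21) ≈ 1.5353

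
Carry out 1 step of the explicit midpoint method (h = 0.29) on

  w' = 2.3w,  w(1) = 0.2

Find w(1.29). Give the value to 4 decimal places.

0.3779

Midpoint: k1 = f(x_n, w_n); k2 = f(x_n + h/2, w_n + (h/2)·k1); w_{n+1} = w_n + h·k2.
x=1.000000, w=0.200000:
  k1 = f(1.000000, 0.200000) = 0.460000
  k2 = f(1.145000, 0.266700) = 0.613410
  w ← 0.200000 + 0.29·0.613410 = 0.377889
w(1.29) ≈ 0.3779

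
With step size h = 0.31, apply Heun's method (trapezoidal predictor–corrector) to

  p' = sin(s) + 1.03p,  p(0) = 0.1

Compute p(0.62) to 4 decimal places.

0.4050

Heun: k1 = f(s_n, p_n); k2 = f(s_n + h, p_n + h·k1); p_{n+1} = p_n + (h/2)·(k1 + k2).
s=0.000000, p=0.100000:
  k1 = f(0.000000, 0.100000) = 0.103000
  k2 = f(0.310000, 0.131930) = 0.440947
  p ← 0.100000 + (0.31/2)·(0.103000 + 0.440947) = 0.184312
s=0.310000, p=0.184312:
  k1 = f(0.310000, 0.184312) = 0.494900
  k2 = f(0.620000, 0.337731) = 0.928898
  p ← 0.184312 + (0.31/2)·(0.494900 + 0.928898) = 0.405000
p(0.62) ≈ 0.4050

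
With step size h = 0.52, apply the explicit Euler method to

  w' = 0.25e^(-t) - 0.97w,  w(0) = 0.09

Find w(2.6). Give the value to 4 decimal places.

Euler: w_{n+1} = w_n + h·f(t_n, w_n).
t=0.000000, w=0.090000: f=0.162700 → w ← 0.090000 + 0.52·0.162700 = 0.174604
t=0.520000, w=0.174604: f=-0.020736 → w ← 0.174604 + 0.52·(-0.020736) = 0.163821
t=1.040000, w=0.163821: f=-0.070543 → w ← 0.163821 + 0.52·(-0.070543) = 0.127139
t=1.560000, w=0.127139: f=-0.070791 → w ← 0.127139 + 0.52·(-0.070791) = 0.090328
t=2.080000, w=0.090328: f=-0.056385 → w ← 0.090328 + 0.52·(-0.056385) = 0.061007
w(2.6) ≈ 0.0610

0.0610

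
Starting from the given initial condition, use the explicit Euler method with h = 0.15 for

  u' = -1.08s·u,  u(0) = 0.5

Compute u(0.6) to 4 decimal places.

Euler: u_{n+1} = u_n + h·f(s_n, u_n).
s=0.000000, u=0.500000: f=0.000000 → u ← 0.500000 + 0.15·0.000000 = 0.500000
s=0.150000, u=0.500000: f=-0.081000 → u ← 0.500000 + 0.15·(-0.081000) = 0.487850
s=0.300000, u=0.487850: f=-0.158063 → u ← 0.487850 + 0.15·(-0.158063) = 0.464140
s=0.450000, u=0.464140: f=-0.225572 → u ← 0.464140 + 0.15·(-0.225572) = 0.430305
u(0.6) ≈ 0.4303

0.4303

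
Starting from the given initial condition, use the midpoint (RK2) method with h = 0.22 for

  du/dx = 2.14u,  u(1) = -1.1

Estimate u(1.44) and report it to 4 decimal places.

-2.7517

Midpoint: k1 = f(x_n, u_n); k2 = f(x_n + h/2, u_n + (h/2)·k1); u_{n+1} = u_n + h·k2.
x=1.000000, u=-1.100000:
  k1 = f(1.000000, -1.100000) = -2.354000
  k2 = f(1.110000, -1.358940) = -2.908132
  u ← -1.100000 + 0.22·(-2.908132) = -1.739789
x=1.220000, u=-1.739789:
  k1 = f(1.220000, -1.739789) = -3.723148
  k2 = f(1.330000, -2.149335) = -4.599577
  u ← -1.739789 + 0.22·(-4.599577) = -2.751696
u(1.44) ≈ -2.7517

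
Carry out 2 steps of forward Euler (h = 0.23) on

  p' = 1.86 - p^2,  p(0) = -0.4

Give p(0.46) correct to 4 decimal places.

0.4188

Euler: p_{n+1} = p_n + h·f(x_n, p_n).
x=0.000000, p=-0.400000: f=1.700000 → p ← -0.400000 + 0.23·1.700000 = -0.009000
x=0.230000, p=-0.009000: f=1.859919 → p ← -0.009000 + 0.23·1.859919 = 0.418781
p(0.46) ≈ 0.4188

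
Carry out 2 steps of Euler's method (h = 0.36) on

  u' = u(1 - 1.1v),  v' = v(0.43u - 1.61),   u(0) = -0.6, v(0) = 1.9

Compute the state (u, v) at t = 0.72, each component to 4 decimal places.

-0.4060, 0.2265

Euler on (u,v): u_{n+1} = u_n + h·u', v_{n+1} = v_n + h·v'.
0.000000: (-0.600000, 1.900000); f=(0.654000, -3.549200) → (-0.364560, 0.622288)
0.360000: (-0.364560, 0.622288); f=(-0.115013, -1.099434) → (-0.405965, 0.226492)
(u(0.72), v(0.72)) ≈ (-0.4060, 0.2265)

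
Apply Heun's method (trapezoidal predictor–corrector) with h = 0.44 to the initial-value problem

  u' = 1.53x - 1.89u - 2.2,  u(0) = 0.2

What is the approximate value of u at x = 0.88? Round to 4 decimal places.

-0.4061

Heun: k1 = f(x_n, u_n); k2 = f(x_n + h, u_n + h·k1); u_{n+1} = u_n + (h/2)·(k1 + k2).
x=0.000000, u=0.200000:
  k1 = f(0.000000, 0.200000) = -2.578000
  k2 = f(0.440000, -0.934320) = 0.239065
  u ← 0.200000 + (0.44/2)·(-2.578000 + 0.239065) = -0.314566
x=0.440000, u=-0.314566:
  k1 = f(0.440000, -0.314566) = -0.932271
  k2 = f(0.880000, -0.724765) = 0.516206
  u ← -0.314566 + (0.44/2)·(-0.932271 + 0.516206) = -0.406100
u(0.88) ≈ -0.4061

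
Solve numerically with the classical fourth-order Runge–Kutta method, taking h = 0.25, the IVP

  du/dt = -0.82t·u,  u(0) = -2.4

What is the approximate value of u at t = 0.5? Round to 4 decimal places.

RK4: k1 = f(t_n, u_n); k2 = f(t_n + h/2, u_n + (h/2)·k1); k3 = f(t_n + h/2, u_n + (h/2)·k2); k4 = f(t_n + h, u_n + h·k3); u_{n+1} = u_n + (h/6)·(k1 + 2k2 + 2k3 + k4).
t=0.000000, u=-2.400000:
  k1 = f(0.000000, -2.400000) = 0.000000
  k2 = f(0.125000, -2.400000) = 0.246000
  k3 = f(0.125000, -2.369250) = 0.242848
  k4 = f(0.250000, -2.339288) = 0.479554
  u ← -2.400000 + (0.25/6)·(k1 + 2k2 + 2k3 + k4) = -2.339281
t=0.250000, u=-2.339281:
  k1 = f(0.250000, -2.339281) = 0.479553
  k2 = f(0.375000, -2.279337) = 0.700896
  k3 = f(0.375000, -2.251669) = 0.692388
  k4 = f(0.500000, -2.166184) = 0.888136
  u ← -2.339281 + (0.25/6)·(k1 + 2k2 + 2k3 + k4) = -2.166187
u(0.5) ≈ -2.1662

-2.1662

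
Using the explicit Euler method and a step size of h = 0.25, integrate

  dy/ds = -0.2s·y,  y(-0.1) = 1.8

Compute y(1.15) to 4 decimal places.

1.6257

Euler: y_{n+1} = y_n + h·f(s_n, y_n).
s=-0.100000, y=1.800000: f=0.036000 → y ← 1.800000 + 0.25·0.036000 = 1.809000
s=0.150000, y=1.809000: f=-0.054270 → y ← 1.809000 + 0.25·(-0.054270) = 1.795432
s=0.400000, y=1.795432: f=-0.143635 → y ← 1.795432 + 0.25·(-0.143635) = 1.759524
s=0.650000, y=1.759524: f=-0.228738 → y ← 1.759524 + 0.25·(-0.228738) = 1.702339
s=0.900000, y=1.702339: f=-0.306421 → y ← 1.702339 + 0.25·(-0.306421) = 1.625734
y(1.15) ≈ 1.6257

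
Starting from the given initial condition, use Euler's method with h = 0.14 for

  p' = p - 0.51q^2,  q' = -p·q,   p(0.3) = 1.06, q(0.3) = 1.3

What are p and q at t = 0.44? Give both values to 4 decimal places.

Euler on (p,q): p_{n+1} = p_n + h·p', q_{n+1} = q_n + h·q'.
0.300000: (1.060000, 1.300000); f=(0.198100, -1.378000) → (1.087734, 1.107080)
(p(0.44), q(0.44)) ≈ (1.0877, 1.1071)

1.0877, 1.1071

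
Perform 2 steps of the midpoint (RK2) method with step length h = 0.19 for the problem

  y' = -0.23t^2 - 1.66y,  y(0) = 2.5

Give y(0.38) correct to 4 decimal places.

Midpoint: k1 = f(t_n, y_n); k2 = f(t_n + h/2, y_n + (h/2)·k1); y_{n+1} = y_n + h·k2.
t=0.000000, y=2.500000:
  k1 = f(0.000000, 2.500000) = -4.150000
  k2 = f(0.095000, 2.105750) = -3.497621
  y ← 2.500000 + 0.19·(-3.497621) = 1.835452
t=0.190000, y=1.835452:
  k1 = f(0.190000, 1.835452) = -3.055153
  k2 = f(0.285000, 1.545212) = -2.583734
  y ← 1.835452 + 0.19·(-2.583734) = 1.344543
y(0.38) ≈ 1.3445

1.3445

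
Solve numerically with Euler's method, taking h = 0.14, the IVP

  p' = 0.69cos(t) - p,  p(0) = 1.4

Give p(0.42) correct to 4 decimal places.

Euler: p_{n+1} = p_n + h·f(t_n, p_n).
t=0.000000, p=1.400000: f=-0.710000 → p ← 1.400000 + 0.14·(-0.710000) = 1.300600
t=0.140000, p=1.300600: f=-0.617351 → p ← 1.300600 + 0.14·(-0.617351) = 1.214171
t=0.280000, p=1.214171: f=-0.551043 → p ← 1.214171 + 0.14·(-0.551043) = 1.137025
p(0.42) ≈ 1.1370

1.1370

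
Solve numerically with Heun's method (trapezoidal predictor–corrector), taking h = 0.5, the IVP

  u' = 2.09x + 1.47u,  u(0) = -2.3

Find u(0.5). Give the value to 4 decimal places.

-4.3505

Heun: k1 = f(x_n, u_n); k2 = f(x_n + h, u_n + h·k1); u_{n+1} = u_n + (h/2)·(k1 + k2).
x=0.000000, u=-2.300000:
  k1 = f(0.000000, -2.300000) = -3.381000
  k2 = f(0.500000, -3.990500) = -4.821035
  u ← -2.300000 + (0.5/2)·(-3.381000 + (-4.821035)) = -4.350509
u(0.5) ≈ -4.3505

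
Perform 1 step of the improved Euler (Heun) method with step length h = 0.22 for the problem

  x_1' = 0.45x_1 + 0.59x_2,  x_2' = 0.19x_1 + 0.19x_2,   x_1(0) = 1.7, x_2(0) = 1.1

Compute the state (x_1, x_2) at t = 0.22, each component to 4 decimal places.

Heun on (x_1,x_2): k1 = f(t_n, state_n); k2 = f(t_n + h, state_n + h·k1); state_{n+1} = state_n + (h/2)·(k1 + k2).
0.000000: (1.700000, 1.100000)
  k1 = (1.414000, 0.532000)
  predictor → (2.011080, 1.217040)
  k2 = (1.623040, 0.613343)
  → (2.034074, 1.225988)
(x_1(0.22), x_2(0.22)) ≈ (2.0341, 1.2260)

2.0341, 1.2260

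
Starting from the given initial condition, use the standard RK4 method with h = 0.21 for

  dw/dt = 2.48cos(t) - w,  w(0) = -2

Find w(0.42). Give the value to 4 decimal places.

-0.4910

RK4: k1 = f(t_n, w_n); k2 = f(t_n + h/2, w_n + (h/2)·k1); k3 = f(t_n + h/2, w_n + (h/2)·k2); k4 = f(t_n + h, w_n + h·k3); w_{n+1} = w_n + (h/6)·(k1 + 2k2 + 2k3 + k4).
t=0.000000, w=-2.000000:
  k1 = f(0.000000, -2.000000) = 4.480000
  k2 = f(0.105000, -1.529600) = 3.995942
  k3 = f(0.105000, -1.580426) = 4.046768
  k4 = f(0.210000, -1.150179) = 3.575695
  w ← -2.000000 + (0.21/6)·(k1 + 2k2 + 2k3 + k4) = -1.155061
t=0.210000, w=-1.155061:
  k1 = f(0.210000, -1.155061) = 3.580578
  k2 = f(0.315000, -0.779100) = 3.137075
  k3 = f(0.315000, -0.825668) = 3.183643
  k4 = f(0.420000, -0.486496) = 2.750957
  w ← -1.155061 + (0.21/6)·(k1 + 2k2 + 2k3 + k4) = -0.491007
w(0.42) ≈ -0.4910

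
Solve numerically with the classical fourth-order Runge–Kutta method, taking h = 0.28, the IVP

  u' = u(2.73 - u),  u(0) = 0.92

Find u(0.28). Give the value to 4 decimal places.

RK4: k1 = f(x_n, u_n); k2 = f(x_n + h/2, u_n + (h/2)·k1); k3 = f(x_n + h/2, u_n + (h/2)·k2); k4 = f(x_n + h, u_n + h·k3); u_{n+1} = u_n + (h/6)·(k1 + 2k2 + 2k3 + k4).
x=0.000000, u=0.920000:
  k1 = f(0.000000, 0.920000) = 1.665200
  k2 = f(0.140000, 1.153128) = 1.818335
  k3 = f(0.140000, 1.174567) = 1.826960
  k4 = f(0.280000, 1.431549) = 1.858796
  u ← 0.920000 + (0.28/6)·(k1 + 2k2 + 2k3 + k4) = 1.424681
u(0.28) ≈ 1.4247

1.4247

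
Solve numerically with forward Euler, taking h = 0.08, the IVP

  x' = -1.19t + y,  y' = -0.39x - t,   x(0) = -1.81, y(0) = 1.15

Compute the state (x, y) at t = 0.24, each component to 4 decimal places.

-1.5440, 1.2917

Euler on (x,y): x_{n+1} = x_n + h·x', y_{n+1} = y_n + h·y'.
0.000000: (-1.810000, 1.150000); f=(1.150000, 0.705900) → (-1.718000, 1.206472)
0.080000: (-1.718000, 1.206472); f=(1.111272, 0.590020) → (-1.629098, 1.253674)
0.160000: (-1.629098, 1.253674); f=(1.063274, 0.475348) → (-1.544036, 1.291701)
(x(0.24), y(0.24)) ≈ (-1.5440, 1.2917)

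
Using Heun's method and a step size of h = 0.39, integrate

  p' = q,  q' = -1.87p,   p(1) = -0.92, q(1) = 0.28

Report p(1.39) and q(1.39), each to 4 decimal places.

-0.6800, 0.9111

Heun on (p,q): k1 = f(x_n, state_n); k2 = f(x_n + h, state_n + h·k1); state_{n+1} = state_n + (h/2)·(k1 + k2).
1.000000: (-0.920000, 0.280000)
  k1 = (0.280000, 1.720400)
  predictor → (-0.810800, 0.950956)
  k2 = (0.950956, 1.516196)
  → (-0.679964, 0.911136)
(p(1.39), q(1.39)) ≈ (-0.6800, 0.9111)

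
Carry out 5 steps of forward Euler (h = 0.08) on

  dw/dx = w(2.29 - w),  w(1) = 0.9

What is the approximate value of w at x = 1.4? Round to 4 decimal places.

Euler: w_{n+1} = w_n + h·f(x_n, w_n).
x=1.000000, w=0.900000: f=1.251000 → w ← 0.900000 + 0.08·1.251000 = 1.000080
x=1.080000, w=1.000080: f=1.290023 → w ← 1.000080 + 0.08·1.290023 = 1.103282
x=1.160000, w=1.103282: f=1.309285 → w ← 1.103282 + 0.08·1.309285 = 1.208025
x=1.240000, w=1.208025: f=1.307053 → w ← 1.208025 + 0.08·1.307053 = 1.312589
x=1.320000, w=1.312589: f=1.282939 → w ← 1.312589 + 0.08·1.282939 = 1.415224
w(1.4) ≈ 1.4152

1.4152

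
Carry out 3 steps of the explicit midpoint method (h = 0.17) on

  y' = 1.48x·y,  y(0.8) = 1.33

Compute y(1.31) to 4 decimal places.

2.9065

Midpoint: k1 = f(x_n, y_n); k2 = f(x_n + h/2, y_n + (h/2)·k1); y_{n+1} = y_n + h·k2.
x=0.800000, y=1.330000:
  k1 = f(0.800000, 1.330000) = 1.574720
  k2 = f(0.885000, 1.463851) = 1.917352
  y ← 1.330000 + 0.17·1.917352 = 1.655950
x=0.970000, y=1.655950:
  k1 = f(0.970000, 1.655950) = 2.377282
  k2 = f(1.055000, 1.858019) = 2.901111
  y ← 1.655950 + 0.17·2.901111 = 2.149139
x=1.140000, y=2.149139:
  k1 = f(1.140000, 2.149139) = 3.626027
  k2 = f(1.225000, 2.457351) = 4.455177
  y ← 2.149139 + 0.17·4.455177 = 2.906519
y(1.31) ≈ 2.9065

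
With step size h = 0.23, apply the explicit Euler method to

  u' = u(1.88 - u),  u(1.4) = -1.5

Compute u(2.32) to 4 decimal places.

Euler: u_{n+1} = u_n + h·f(x_n, u_n).
x=1.400000, u=-1.500000: f=-5.070000 → u ← -1.500000 + 0.23·(-5.070000) = -2.666100
x=1.630000, u=-2.666100: f=-12.120357 → u ← -2.666100 + 0.23·(-12.120357) = -5.453782
x=1.860000, u=-5.453782: f=-39.996850 → u ← -5.453782 + 0.23·(-39.996850) = -14.653058
x=2.090000, u=-14.653058: f=-242.259849 → u ← -14.653058 + 0.23·(-242.259849) = -70.372823
u(2.32) ≈ -70.3728

-70.3728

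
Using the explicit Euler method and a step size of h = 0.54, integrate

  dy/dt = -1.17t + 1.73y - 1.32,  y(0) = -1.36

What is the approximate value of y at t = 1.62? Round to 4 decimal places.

Euler: y_{n+1} = y_n + h·f(t_n, y_n).
t=0.000000, y=-1.360000: f=-3.672800 → y ← -1.360000 + 0.54·(-3.672800) = -3.343312
t=0.540000, y=-3.343312: f=-7.735730 → y ← -3.343312 + 0.54·(-7.735730) = -7.520606
t=1.080000, y=-7.520606: f=-15.594249 → y ← -7.520606 + 0.54·(-15.594249) = -15.941500
y(1.62) ≈ -15.9415

-15.9415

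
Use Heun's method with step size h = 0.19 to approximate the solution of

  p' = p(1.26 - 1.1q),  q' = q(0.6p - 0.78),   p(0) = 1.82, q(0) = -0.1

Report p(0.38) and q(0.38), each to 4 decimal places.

Heun on (p,q): k1 = f(t_n, state_n); k2 = f(t_n + h, state_n + h·k1); state_{n+1} = state_n + (h/2)·(k1 + k2).
0.000000: (1.820000, -0.100000)
  k1 = (2.493400, -0.031200)
  predictor → (2.293746, -0.105928)
  k2 = (3.157389, -0.063159)
  → (2.356825, -0.108964)
0.190000: (2.356825, -0.108964)
  k1 = (3.252090, -0.069094)
  predictor → (2.974722, -0.122092)
  k2 = (4.147658, -0.122682)
  → (3.059801, -0.127183)
(p(0.38), q(0.38)) ≈ (3.0598, -0.1272)

3.0598, -0.1272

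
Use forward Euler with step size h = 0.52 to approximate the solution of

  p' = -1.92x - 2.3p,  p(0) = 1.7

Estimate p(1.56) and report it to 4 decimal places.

Euler: p_{n+1} = p_n + h·f(x_n, p_n).
x=0.000000, p=1.700000: f=-3.910000 → p ← 1.700000 + 0.52·(-3.910000) = -0.333200
x=0.520000, p=-0.333200: f=-0.232040 → p ← -0.333200 + 0.52·(-0.232040) = -0.453861
x=1.040000, p=-0.453861: f=-0.952920 → p ← -0.453861 + 0.52·(-0.952920) = -0.949379
p(1.56) ≈ -0.9494

-0.9494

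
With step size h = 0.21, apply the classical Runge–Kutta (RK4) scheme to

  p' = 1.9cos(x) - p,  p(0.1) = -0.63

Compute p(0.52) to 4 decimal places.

RK4: k1 = f(x_n, p_n); k2 = f(x_n + h/2, p_n + (h/2)·k1); k3 = f(x_n + h/2, p_n + (h/2)·k2); k4 = f(x_n + h, p_n + h·k3); p_{n+1} = p_n + (h/6)·(k1 + 2k2 + 2k3 + k4).
x=0.100000, p=-0.630000:
  k1 = f(0.100000, -0.630000) = 2.520508
  k2 = f(0.205000, -0.365347) = 2.225563
  k3 = f(0.205000, -0.396316) = 2.256532
  k4 = f(0.310000, -0.156128) = 1.965562
  p ← -0.630000 + (0.21/6)·(k1 + 2k2 + 2k3 + k4) = -0.159241
x=0.310000, p=-0.159241:
  k1 = f(0.310000, -0.159241) = 1.968675
  k2 = f(0.415000, 0.047470) = 1.691251
  k3 = f(0.415000, 0.018340) = 1.720381
  k4 = f(0.520000, 0.202039) = 1.446817
  p ← -0.159241 + (0.21/6)·(k1 + 2k2 + 2k3 + k4) = 0.199116
p(0.52) ≈ 0.1991

0.1991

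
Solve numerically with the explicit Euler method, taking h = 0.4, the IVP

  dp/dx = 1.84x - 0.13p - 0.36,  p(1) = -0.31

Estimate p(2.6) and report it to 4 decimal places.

Euler: p_{n+1} = p_n + h·f(x_n, p_n).
x=1.000000, p=-0.310000: f=1.520300 → p ← -0.310000 + 0.4·1.520300 = 0.298120
x=1.400000, p=0.298120: f=2.177244 → p ← 0.298120 + 0.4·2.177244 = 1.169018
x=1.800000, p=1.169018: f=2.800028 → p ← 1.169018 + 0.4·2.800028 = 2.289029
x=2.200000, p=2.289029: f=3.390426 → p ← 2.289029 + 0.4·3.390426 = 3.645199
p(2.6) ≈ 3.6452

3.6452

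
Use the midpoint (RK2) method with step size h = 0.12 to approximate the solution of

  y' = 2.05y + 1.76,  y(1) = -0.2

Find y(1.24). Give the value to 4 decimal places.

Midpoint: k1 = f(s_n, y_n); k2 = f(s_n + h/2, y_n + (h/2)·k1); y_{n+1} = y_n + h·k2.
s=1.000000, y=-0.200000:
  k1 = f(1.000000, -0.200000) = 1.350000
  k2 = f(1.060000, -0.119000) = 1.516050
  y ← -0.200000 + 0.12·1.516050 = -0.018074
s=1.120000, y=-0.018074:
  k1 = f(1.120000, -0.018074) = 1.722948
  k2 = f(1.180000, 0.085303) = 1.934871
  y ← -0.018074 + 0.12·1.934871 = 0.214111
y(1.24) ≈ 0.2141

0.2141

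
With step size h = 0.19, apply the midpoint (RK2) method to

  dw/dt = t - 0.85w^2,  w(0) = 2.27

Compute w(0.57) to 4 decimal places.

1.2399

Midpoint: k1 = f(t_n, w_n); k2 = f(t_n + h/2, w_n + (h/2)·k1); w_{n+1} = w_n + h·k2.
t=0.000000, w=2.270000:
  k1 = f(0.000000, 2.270000) = -4.379965
  k2 = f(0.095000, 1.853903) = -2.826414
  w ← 2.270000 + 0.19·(-2.826414) = 1.732981
t=0.190000, w=1.732981:
  k1 = f(0.190000, 1.732981) = -2.362741
  k2 = f(0.285000, 1.508521) = -1.649290
  w ← 1.732981 + 0.19·(-1.649290) = 1.419616
t=0.380000, w=1.419616:
  k1 = f(0.380000, 1.419616) = -1.333014
  k2 = f(0.475000, 1.292980) = -0.946028
  w ← 1.419616 + 0.19·(-0.946028) = 1.239871
w(0.57) ≈ 1.2399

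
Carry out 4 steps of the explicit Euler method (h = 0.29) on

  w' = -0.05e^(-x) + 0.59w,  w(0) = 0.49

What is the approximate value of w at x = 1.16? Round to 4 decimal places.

Euler: w_{n+1} = w_n + h·f(x_n, w_n).
x=0.000000, w=0.490000: f=0.239100 → w ← 0.490000 + 0.29·0.239100 = 0.559339
x=0.290000, w=0.559339: f=0.292597 → w ← 0.559339 + 0.29·0.292597 = 0.644192
x=0.580000, w=0.644192: f=0.352078 → w ← 0.644192 + 0.29·0.352078 = 0.746295
x=0.870000, w=0.746295: f=0.419366 → w ← 0.746295 + 0.29·0.419366 = 0.867911
w(1.16) ≈ 0.8679

0.8679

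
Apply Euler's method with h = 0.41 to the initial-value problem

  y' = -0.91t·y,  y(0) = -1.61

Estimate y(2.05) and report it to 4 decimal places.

Euler: y_{n+1} = y_n + h·f(t_n, y_n).
t=0.000000, y=-1.610000: f=0.000000 → y ← -1.610000 + 0.41·0.000000 = -1.610000
t=0.410000, y=-1.610000: f=0.600691 → y ← -1.610000 + 0.41·0.600691 = -1.363717
t=0.820000, y=-1.363717: f=1.017605 → y ← -1.363717 + 0.41·1.017605 = -0.946498
t=1.230000, y=-0.946498: f=1.059416 → y ← -0.946498 + 0.41·1.059416 = -0.512138
t=1.640000, y=-0.512138: f=0.764315 → y ← -0.512138 + 0.41·0.764315 = -0.198769
y(2.05) ≈ -0.1988

-0.1988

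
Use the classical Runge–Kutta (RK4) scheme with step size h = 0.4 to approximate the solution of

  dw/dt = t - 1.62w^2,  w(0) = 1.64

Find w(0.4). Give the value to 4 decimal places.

0.8146

RK4: k1 = f(t_n, w_n); k2 = f(t_n + h/2, w_n + (h/2)·k1); k3 = f(t_n + h/2, w_n + (h/2)·k2); k4 = f(t_n + h, w_n + h·k3); w_{n+1} = w_n + (h/6)·(k1 + 2k2 + 2k3 + k4).
t=0.000000, w=1.640000:
  k1 = f(0.000000, 1.640000) = -4.357152
  k2 = f(0.200000, 0.768570) = -0.756933
  k3 = f(0.200000, 1.488613) = -3.389871
  k4 = f(0.400000, 0.284051) = 0.269290
  w ← 1.640000 + (0.4/6)·(k1 + 2k2 + 2k3 + k4) = 0.814569
w(0.4) ≈ 0.8146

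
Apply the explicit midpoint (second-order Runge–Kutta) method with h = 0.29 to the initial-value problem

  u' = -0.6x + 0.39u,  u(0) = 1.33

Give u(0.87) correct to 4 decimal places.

1.6146

Midpoint: k1 = f(x_n, u_n); k2 = f(x_n + h/2, u_n + (h/2)·k1); u_{n+1} = u_n + h·k2.
x=0.000000, u=1.330000:
  k1 = f(0.000000, 1.330000) = 0.518700
  k2 = f(0.145000, 1.405212) = 0.461032
  u ← 1.330000 + 0.29·0.461032 = 1.463699
x=0.290000, u=1.463699:
  k1 = f(0.290000, 1.463699) = 0.396843
  k2 = f(0.435000, 1.521242) = 0.332284
  u ← 1.463699 + 0.29·0.332284 = 1.560062
x=0.580000, u=1.560062:
  k1 = f(0.580000, 1.560062) = 0.260424
  k2 = f(0.725000, 1.597823) = 0.188151
  u ← 1.560062 + 0.29·0.188151 = 1.614626
u(0.87) ≈ 1.6146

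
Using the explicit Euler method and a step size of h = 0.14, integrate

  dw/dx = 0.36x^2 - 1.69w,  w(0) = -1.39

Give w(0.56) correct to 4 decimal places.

-0.4596

Euler: w_{n+1} = w_n + h·f(x_n, w_n).
x=0.000000, w=-1.390000: f=2.349100 → w ← -1.390000 + 0.14·2.349100 = -1.061126
x=0.140000, w=-1.061126: f=1.800359 → w ← -1.061126 + 0.14·1.800359 = -0.809076
x=0.280000, w=-0.809076: f=1.395562 → w ← -0.809076 + 0.14·1.395562 = -0.613697
x=0.420000, w=-0.613697: f=1.100652 → w ← -0.613697 + 0.14·1.100652 = -0.459606
w(0.56) ≈ -0.4596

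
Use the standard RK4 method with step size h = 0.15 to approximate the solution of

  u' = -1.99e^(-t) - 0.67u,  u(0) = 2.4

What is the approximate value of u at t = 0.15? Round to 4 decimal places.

1.9071

RK4: k1 = f(t_n, u_n); k2 = f(t_n + h/2, u_n + (h/2)·k1); k3 = f(t_n + h/2, u_n + (h/2)·k2); k4 = f(t_n + h, u_n + h·k3); u_{n+1} = u_n + (h/6)·(k1 + 2k2 + 2k3 + k4).
t=0.000000, u=2.400000:
  k1 = f(0.000000, 2.400000) = -3.598000
  k2 = f(0.075000, 2.130150) = -3.273410
  k3 = f(0.075000, 2.154494) = -3.289721
  k4 = f(0.150000, 1.906542) = -2.990192
  u ← 2.400000 + (0.15/6)·(k1 + 2k2 + 2k3 + k4) = 1.907139
u(0.15) ≈ 1.9071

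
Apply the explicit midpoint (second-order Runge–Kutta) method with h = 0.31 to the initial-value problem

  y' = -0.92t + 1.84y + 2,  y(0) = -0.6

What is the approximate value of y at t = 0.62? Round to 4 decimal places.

0.1412

Midpoint: k1 = f(t_n, y_n); k2 = f(t_n + h/2, y_n + (h/2)·k1); y_{n+1} = y_n + h·k2.
t=0.000000, y=-0.600000:
  k1 = f(0.000000, -0.600000) = 0.896000
  k2 = f(0.155000, -0.461120) = 1.008939
  y ← -0.600000 + 0.31·1.008939 = -0.287229
t=0.310000, y=-0.287229:
  k1 = f(0.310000, -0.287229) = 1.186299
  k2 = f(0.465000, -0.103353) = 1.382031
  y ← -0.287229 + 0.31·1.382031 = 0.141201
y(0.62) ≈ 0.1412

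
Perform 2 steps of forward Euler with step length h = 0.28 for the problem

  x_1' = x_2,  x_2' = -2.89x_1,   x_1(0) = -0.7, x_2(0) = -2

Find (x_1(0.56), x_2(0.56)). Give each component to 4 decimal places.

-1.6614, -0.4140

Euler on (x_1,x_2): x_1_{n+1} = x_1_n + h·x_1', x_2_{n+1} = x_2_n + h·x_2'.
0.000000: (-0.700000, -2.000000); f=(-2.000000, 2.023000) → (-1.260000, -1.433560)
0.280000: (-1.260000, -1.433560); f=(-1.433560, 3.641400) → (-1.661397, -0.413968)
(x_1(0.56), x_2(0.56)) ≈ (-1.6614, -0.4140)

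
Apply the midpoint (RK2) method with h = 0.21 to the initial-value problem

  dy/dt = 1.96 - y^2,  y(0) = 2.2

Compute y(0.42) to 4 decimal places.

1.6603

Midpoint: k1 = f(t_n, y_n); k2 = f(t_n + h/2, y_n + (h/2)·k1); y_{n+1} = y_n + h·k2.
t=0.000000, y=2.200000:
  k1 = f(0.000000, 2.200000) = -2.880000
  k2 = f(0.105000, 1.897600) = -1.640886
  y ← 2.200000 + 0.21·(-1.640886) = 1.855414
t=0.210000, y=1.855414:
  k1 = f(0.210000, 1.855414) = -1.482561
  k2 = f(0.315000, 1.699745) = -0.929133
  y ← 1.855414 + 0.21·(-0.929133) = 1.660296
y(0.42) ≈ 1.6603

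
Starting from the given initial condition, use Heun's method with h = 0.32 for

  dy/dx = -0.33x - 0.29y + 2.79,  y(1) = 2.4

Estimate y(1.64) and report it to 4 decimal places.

3.3644

Heun: k1 = f(x_n, y_n); k2 = f(x_n + h, y_n + h·k1); y_{n+1} = y_n + (h/2)·(k1 + k2).
x=1.000000, y=2.400000:
  k1 = f(1.000000, 2.400000) = 1.764000
  k2 = f(1.320000, 2.964480) = 1.494701
  y ← 2.400000 + (0.32/2)·(1.764000 + 1.494701) = 2.921392
x=1.320000, y=2.921392:
  k1 = f(1.320000, 2.921392) = 1.507196
  k2 = f(1.640000, 3.403695) = 1.261728
  y ← 2.921392 + (0.32/2)·(1.507196 + 1.261728) = 3.364420
y(1.64) ≈ 3.3644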